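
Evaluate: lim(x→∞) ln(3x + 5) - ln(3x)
This is an ∞-∞ indeterminate form.

Combine fractions or rationalize to convert ∞-∞ to 0/0 form:
  lim(x→∞) ln(3x + 5) - ln(3x) = 0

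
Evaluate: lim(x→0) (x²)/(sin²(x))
This is a 0/0 indeterminate form.

Apply L'Hôpital's rule: differentiate numerator and denominator separately.
  f(x) = x^2   ⇒   f'(x) = 2·x
  g(x) = sin(x)^2   ⇒   g'(x) = 2·sin(x)·cos(x)
  lim(x→0) f'(x)/g'(x) = lim(x→0) (2·x)/(2·sin(x)·cos(x))
  = 1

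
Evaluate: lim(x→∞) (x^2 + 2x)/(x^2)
This is an ∞/∞ indeterminate form.

Apply L'Hôpital's rule: differentiate numerator and denominator separately.
  f(x) = x^2 + 2·x   ⇒   f'(x) = 2·x + 2
  g(x) = x^2   ⇒   g'(x) = 2·x
  lim(x→∞) f'(x)/g'(x) = lim(x→∞) (2·x + 2)/(2·x)
  = 1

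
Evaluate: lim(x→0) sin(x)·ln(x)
This is a 0·∞ indeterminate form.

Rewrite 0·∞ as a quotient (0/0 or ∞/∞ form), then apply L'Hôpital's rule:
  lim(x→0) sin(x)·ln(x) = 0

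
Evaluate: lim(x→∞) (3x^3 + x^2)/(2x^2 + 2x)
This is an ∞/∞ indeterminate form.

Apply L'Hôpital's rule: differentiate numerator and denominator separately.
  f(x) = 3·x^3 + x^2   ⇒   f'(x) = 9·x^2 + 2·x
  g(x) = 2·x^2 + 2·x   ⇒   g'(x) = 4·x + 2
  lim(x→∞) f'(x)/g'(x) = lim(x→∞) (9·x^2 + 2·x)/(4·x + 2)
  = ∞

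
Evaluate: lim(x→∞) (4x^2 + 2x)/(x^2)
This is an ∞/∞ indeterminate form.

Apply L'Hôpital's rule: differentiate numerator and denominator separately.
  f(x) = 4·x^2 + 2·x   ⇒   f'(x) = 8·x + 2
  g(x) = x^2   ⇒   g'(x) = 2·x
  lim(x→∞) f'(x)/g'(x) = lim(x→∞) (8·x + 2)/(2·x)
  = 4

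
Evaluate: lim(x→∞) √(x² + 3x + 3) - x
This is an ∞-∞ indeterminate form.

Combine fractions or rationalize to convert ∞-∞ to 0/0 form:
  lim(x→∞) √(x² + 3x + 3) - x = 3/2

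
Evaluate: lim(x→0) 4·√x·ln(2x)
This is a 0·∞ indeterminate form.

Rewrite 0·∞ as a quotient (0/0 or ∞/∞ form), then apply L'Hôpital's rule:
  lim(x→0) 4·√x·ln(2x) = 0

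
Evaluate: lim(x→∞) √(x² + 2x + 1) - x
This is an ∞-∞ indeterminate form.

Combine fractions or rationalize to convert ∞-∞ to 0/0 form:
  lim(x→∞) √(x² + 2x + 1) - x = 1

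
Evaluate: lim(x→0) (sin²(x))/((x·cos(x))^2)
This is a 0/0 indeterminate form.

Apply L'Hôpital's rule: differentiate numerator and denominator separately.
  f(x) = sin(x)^2   ⇒   f'(x) = 2·sin(x)·cos(x)
  g(x) = x^2·cos(x)^2   ⇒   g'(x) = -2·x^2·sin(x)·cos(x) + 2·x·cos(x)^2
  lim(x→0) f'(x)/g'(x) = lim(x→0) (2·sin(x)·cos(x))/(-2·x^2·sin(x)·cos(x) + 2·x·cos(x)^2)
  = 1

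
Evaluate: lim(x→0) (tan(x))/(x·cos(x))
This is a 0/0 indeterminate form.

Apply L'Hôpital's rule: differentiate numerator and denominator separately.
  f(x) = tan(x)   ⇒   f'(x) = tan(x)^2 + 1
  g(x) = x·cos(x)   ⇒   g'(x) = -x·sin(x) + cos(x)
  lim(x→0) f'(x)/g'(x) = lim(x→0) (tan(x)^2 + 1)/(-x·sin(x) + cos(x))
  = 1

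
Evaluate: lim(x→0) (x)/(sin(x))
This is a 0/0 indeterminate form.

Apply L'Hôpital's rule: differentiate numerator and denominator separately.
  f(x) = x   ⇒   f'(x) = 1
  g(x) = sin(x)   ⇒   g'(x) = cos(x)
  lim(x→0) f'(x)/g'(x) = lim(x→0) (1)/(cos(x))
  = 1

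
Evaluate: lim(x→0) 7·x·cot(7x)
This is a 0·∞ indeterminate form.

Rewrite 0·∞ as a quotient (0/0 or ∞/∞ form), then apply L'Hôpital's rule:
  lim(x→0) 7·x·cot(7x) = 1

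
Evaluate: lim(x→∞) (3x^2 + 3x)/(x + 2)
This is an ∞/∞ indeterminate form.

Apply L'Hôpital's rule: differentiate numerator and denominator separately.
  f(x) = 3·x^2 + 3·x   ⇒   f'(x) = 6·x + 3
  g(x) = x + 2   ⇒   g'(x) = 1
  lim(x→∞) f'(x)/g'(x) = lim(x→∞) (6·x + 3)/(1)
  = ∞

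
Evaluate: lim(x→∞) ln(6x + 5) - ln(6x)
This is an ∞-∞ indeterminate form.

Combine fractions or rationalize to convert ∞-∞ to 0/0 form:
  lim(x→∞) ln(6x + 5) - ln(6x) = 0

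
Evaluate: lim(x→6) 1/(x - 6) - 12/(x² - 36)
This is an ∞-∞ indeterminate form.

Combine fractions or rationalize to convert ∞-∞ to 0/0 form:
  lim(x→6) 1/(x - 6) - 12/(x² - 36) = 1/12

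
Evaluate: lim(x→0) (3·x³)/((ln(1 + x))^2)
This is a 0/0 indeterminate form.

Apply L'Hôpital's rule: differentiate numerator and denominator separately.
  f(x) = 3·x^3   ⇒   f'(x) = 9·x^2
  g(x) = ln(x + 1)^2   ⇒   g'(x) = 2·ln(x + 1)/(x + 1)
  lim(x→0) f'(x)/g'(x) = lim(x→0) (9·x^2)/(2·ln(x + 1)/(x + 1))
  = 0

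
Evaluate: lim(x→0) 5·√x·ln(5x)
This is a 0·∞ indeterminate form.

Rewrite 0·∞ as a quotient (0/0 or ∞/∞ form), then apply L'Hôpital's rule:
  lim(x→0) 5·√x·ln(5x) = 0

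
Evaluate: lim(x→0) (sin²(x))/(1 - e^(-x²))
This is a 0/0 indeterminate form.

Apply L'Hôpital's rule: differentiate numerator and denominator separately.
  f(x) = sin(x)^2   ⇒   f'(x) = 2·sin(x)·cos(x)
  g(x) = 1 - e^(-x^2)   ⇒   g'(x) = 2·x·e^(-x^2)
  lim(x→0) f'(x)/g'(x) = lim(x→0) (2·sin(x)·cos(x))/(2·x·e^(-x^2))
  = 1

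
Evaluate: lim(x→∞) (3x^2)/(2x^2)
This is an ∞/∞ indeterminate form.

Apply L'Hôpital's rule: differentiate numerator and denominator separately.
  f(x) = 3·x^2   ⇒   f'(x) = 6·x
  g(x) = 2·x^2   ⇒   g'(x) = 4·x
  lim(x→∞) f'(x)/g'(x) = lim(x→∞) (6·x)/(4·x)
  = 3/2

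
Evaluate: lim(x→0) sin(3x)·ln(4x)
This is a 0·∞ indeterminate form.

Rewrite 0·∞ as a quotient (0/0 or ∞/∞ form), then apply L'Hôpital's rule:
  lim(x→0) sin(3x)·ln(4x) = 0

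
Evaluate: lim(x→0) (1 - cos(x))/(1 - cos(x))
This is a 0/0 indeterminate form.

Apply L'Hôpital's rule: differentiate numerator and denominator separately.
  f(x) = 1 - cos(x)   ⇒   f'(x) = sin(x)
  g(x) = 1 - cos(x)   ⇒   g'(x) = sin(x)
  lim(x→0) f'(x)/g'(x) = lim(x→0) (sin(x))/(sin(x))
  = 1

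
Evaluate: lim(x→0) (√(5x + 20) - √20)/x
This is a standard limit.

Factor or rationalize the expression:
  lim(x→0) (√(5x + 20) - √20)/x = sqrt(5)/4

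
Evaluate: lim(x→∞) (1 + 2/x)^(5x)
This is an exponential indeterminate form.

For exponential indeterminate forms, take the natural log:
  Let L = lim(x→∞) (1 + 2/x)^(5x)
  Then ln(L) = lim(x→∞) [exponent × ln(base)]
  Evaluate using L'Hôpital or standard limits, then exponentiate.
  L = e^(10)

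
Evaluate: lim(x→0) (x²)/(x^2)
This is a 0/0 indeterminate form.

Apply L'Hôpital's rule: differentiate numerator and denominator separately.
  f(x) = x^2   ⇒   f'(x) = 2·x
  g(x) = x^2   ⇒   g'(x) = 2·x
  lim(x→0) f'(x)/g'(x) = lim(x→0) (2·x)/(2·x)
  = 1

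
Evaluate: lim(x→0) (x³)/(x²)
This is a 0/0 indeterminate form.

Apply L'Hôpital's rule: differentiate numerator and denominator separately.
  f(x) = x^3   ⇒   f'(x) = 3·x^2
  g(x) = x^2   ⇒   g'(x) = 2·x
  lim(x→0) f'(x)/g'(x) = lim(x→0) (3·x^2)/(2·x)
  = 0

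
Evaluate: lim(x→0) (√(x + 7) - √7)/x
This is a standard limit.

Factor or rationalize the expression:
  lim(x→0) (√(x + 7) - √7)/x = sqrt(7)/14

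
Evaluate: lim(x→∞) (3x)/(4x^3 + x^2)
This is an ∞/∞ indeterminate form.

Apply L'Hôpital's rule: differentiate numerator and denominator separately.
  f(x) = 3·x   ⇒   f'(x) = 3
  g(x) = 4·x^3 + x^2   ⇒   g'(x) = 12·x^2 + 2·x
  lim(x→∞) f'(x)/g'(x) = lim(x→∞) (3)/(12·x^2 + 2·x)
  = 0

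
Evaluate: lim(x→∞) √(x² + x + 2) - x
This is an ∞-∞ indeterminate form.

Combine fractions or rationalize to convert ∞-∞ to 0/0 form:
  lim(x→∞) √(x² + x + 2) - x = 1/2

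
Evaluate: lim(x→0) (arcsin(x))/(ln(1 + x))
This is a 0/0 indeterminate form.

Apply L'Hôpital's rule: differentiate numerator and denominator separately.
  f(x) = asin(x)   ⇒   f'(x) = 1/sqrt(1 - x^2)
  g(x) = ln(x + 1)   ⇒   g'(x) = 1/(x + 1)
  lim(x→0) f'(x)/g'(x) = lim(x→0) (1/sqrt(1 - x^2))/(1/(x + 1))
  = 1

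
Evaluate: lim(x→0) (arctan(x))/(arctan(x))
This is a 0/0 indeterminate form.

Apply L'Hôpital's rule: differentiate numerator and denominator separately.
  f(x) = atan(x)   ⇒   f'(x) = 1/(x^2 + 1)
  g(x) = atan(x)   ⇒   g'(x) = 1/(x^2 + 1)
  lim(x→0) f'(x)/g'(x) = lim(x→0) (1/(x^2 + 1))/(1/(x^2 + 1))
  = 1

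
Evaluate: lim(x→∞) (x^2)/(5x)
This is an ∞/∞ indeterminate form.

Apply L'Hôpital's rule: differentiate numerator and denominator separately.
  f(x) = x^2   ⇒   f'(x) = 2·x
  g(x) = 5·x   ⇒   g'(x) = 5
  lim(x→∞) f'(x)/g'(x) = lim(x→∞) (2·x)/(5)
  = ∞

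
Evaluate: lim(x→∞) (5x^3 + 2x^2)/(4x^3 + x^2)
This is an ∞/∞ indeterminate form.

Apply L'Hôpital's rule: differentiate numerator and denominator separately.
  f(x) = 5·x^3 + 2·x^2   ⇒   f'(x) = 15·x^2 + 4·x
  g(x) = 4·x^3 + x^2   ⇒   g'(x) = 12·x^2 + 2·x
  lim(x→∞) f'(x)/g'(x) = lim(x→∞) (15·x^2 + 4·x)/(12·x^2 + 2·x)
  = 5/4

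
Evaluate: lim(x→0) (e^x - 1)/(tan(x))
This is a 0/0 indeterminate form.

Apply L'Hôpital's rule: differentiate numerator and denominator separately.
  f(x) = e^(x) - 1   ⇒   f'(x) = e^(x)
  g(x) = tan(x)   ⇒   g'(x) = tan(x)^2 + 1
  lim(x→0) f'(x)/g'(x) = lim(x→0) (e^(x))/(tan(x)^2 + 1)
  = 1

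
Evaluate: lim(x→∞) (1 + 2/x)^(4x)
This is an exponential indeterminate form.

For exponential indeterminate forms, take the natural log:
  Let L = lim(x→∞) (1 + 2/x)^(4x)
  Then ln(L) = lim(x→∞) [exponent × ln(base)]
  Evaluate using L'Hôpital or standard limits, then exponentiate.
  L = e^(8)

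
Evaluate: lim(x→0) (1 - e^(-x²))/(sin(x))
This is a 0/0 indeterminate form.

Apply L'Hôpital's rule: differentiate numerator and denominator separately.
  f(x) = 1 - e^(-x^2)   ⇒   f'(x) = 2·x·e^(-x^2)
  g(x) = sin(x)   ⇒   g'(x) = cos(x)
  lim(x→0) f'(x)/g'(x) = lim(x→0) (2·x·e^(-x^2))/(cos(x))
  = 0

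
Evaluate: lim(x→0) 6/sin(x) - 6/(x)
This is an ∞-∞ indeterminate form.

Combine fractions or rationalize to convert ∞-∞ to 0/0 form:
  lim(x→0) 6/sin(x) - 6/(x) = 0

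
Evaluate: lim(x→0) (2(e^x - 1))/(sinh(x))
This is a 0/0 indeterminate form.

Apply L'Hôpital's rule: differentiate numerator and denominator separately.
  f(x) = 2·e^(x) - 2   ⇒   f'(x) = 2·e^(x)
  g(x) = sinh(x)   ⇒   g'(x) = cosh(x)
  lim(x→0) f'(x)/g'(x) = lim(x→0) (2·e^(x))/(cosh(x))
  = 2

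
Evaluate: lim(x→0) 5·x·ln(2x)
This is a 0·∞ indeterminate form.

Rewrite 0·∞ as a quotient (0/0 or ∞/∞ form), then apply L'Hôpital's rule:
  lim(x→0) 5·x·ln(2x) = 0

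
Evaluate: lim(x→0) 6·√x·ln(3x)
This is a 0·∞ indeterminate form.

Rewrite 0·∞ as a quotient (0/0 or ∞/∞ form), then apply L'Hôpital's rule:
  lim(x→0) 6·√x·ln(3x) = 0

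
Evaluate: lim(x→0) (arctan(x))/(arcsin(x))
This is a 0/0 indeterminate form.

Apply L'Hôpital's rule: differentiate numerator and denominator separately.
  f(x) = atan(x)   ⇒   f'(x) = 1/(x^2 + 1)
  g(x) = asin(x)   ⇒   g'(x) = 1/sqrt(1 - x^2)
  lim(x→0) f'(x)/g'(x) = lim(x→0) (1/(x^2 + 1))/(1/sqrt(1 - x^2))
  = 1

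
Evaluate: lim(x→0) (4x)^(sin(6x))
This is an exponential indeterminate form.

For exponential indeterminate forms, take the natural log:
  Let L = lim(x→0) (4x)^(sin(6x))
  Then ln(L) = lim(x→0) [exponent × ln(base)]
  Evaluate using L'Hôpital or standard limits, then exponentiate.
  L = 1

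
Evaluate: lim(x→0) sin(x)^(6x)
This is an exponential indeterminate form.

For exponential indeterminate forms, take the natural log:
  Let L = lim(x→0) sin(x)^(6x)
  Then ln(L) = lim(x→0) [exponent × ln(base)]
  Evaluate using L'Hôpital or standard limits, then exponentiate.
  L = 1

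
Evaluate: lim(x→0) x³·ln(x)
This is a 0·∞ indeterminate form.

Rewrite 0·∞ as a quotient (0/0 or ∞/∞ form), then apply L'Hôpital's rule:
  lim(x→0) x³·ln(x) = 0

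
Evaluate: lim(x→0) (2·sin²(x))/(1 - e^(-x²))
This is a 0/0 indeterminate form.

Apply L'Hôpital's rule: differentiate numerator and denominator separately.
  f(x) = 2·sin(x)^2   ⇒   f'(x) = 4·sin(x)·cos(x)
  g(x) = 1 - e^(-x^2)   ⇒   g'(x) = 2·x·e^(-x^2)
  lim(x→0) f'(x)/g'(x) = lim(x→0) (4·sin(x)·cos(x))/(2·x·e^(-x^2))
  = 2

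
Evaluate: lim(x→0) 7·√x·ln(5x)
This is a 0·∞ indeterminate form.

Rewrite 0·∞ as a quotient (0/0 or ∞/∞ form), then apply L'Hôpital's rule:
  lim(x→0) 7·√x·ln(5x) = 0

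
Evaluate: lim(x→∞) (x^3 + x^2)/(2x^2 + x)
This is an ∞/∞ indeterminate form.

Apply L'Hôpital's rule: differentiate numerator and denominator separately.
  f(x) = x^3 + x^2   ⇒   f'(x) = 3·x^2 + 2·x
  g(x) = 2·x^2 + x   ⇒   g'(x) = 4·x + 1
  lim(x→∞) f'(x)/g'(x) = lim(x→∞) (3·x^2 + 2·x)/(4·x + 1)
  = ∞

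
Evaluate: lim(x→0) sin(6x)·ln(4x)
This is a 0·∞ indeterminate form.

Rewrite 0·∞ as a quotient (0/0 or ∞/∞ form), then apply L'Hôpital's rule:
  lim(x→0) sin(6x)·ln(4x) = 0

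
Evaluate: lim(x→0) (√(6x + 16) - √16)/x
This is a standard limit.

Factor or rationalize the expression:
  lim(x→0) (√(6x + 16) - √16)/x = 3/4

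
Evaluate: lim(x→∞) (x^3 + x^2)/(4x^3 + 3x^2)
This is an ∞/∞ indeterminate form.

Apply L'Hôpital's rule: differentiate numerator and denominator separately.
  f(x) = x^3 + x^2   ⇒   f'(x) = 3·x^2 + 2·x
  g(x) = 4·x^3 + 3·x^2   ⇒   g'(x) = 12·x^2 + 6·x
  lim(x→∞) f'(x)/g'(x) = lim(x→∞) (3·x^2 + 2·x)/(12·x^2 + 6·x)
  = 1/4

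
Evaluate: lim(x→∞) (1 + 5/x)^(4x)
This is an exponential indeterminate form.

For exponential indeterminate forms, take the natural log:
  Let L = lim(x→∞) (1 + 5/x)^(4x)
  Then ln(L) = lim(x→∞) [exponent × ln(base)]
  Evaluate using L'Hôpital or standard limits, then exponentiate.
  L = e^(20)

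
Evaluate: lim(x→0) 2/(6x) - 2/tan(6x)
This is an ∞-∞ indeterminate form.

Combine fractions or rationalize to convert ∞-∞ to 0/0 form:
  lim(x→0) 2/(6x) - 2/tan(6x) = 0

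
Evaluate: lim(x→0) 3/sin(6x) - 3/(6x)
This is an ∞-∞ indeterminate form.

Combine fractions or rationalize to convert ∞-∞ to 0/0 form:
  lim(x→0) 3/sin(6x) - 3/(6x) = 0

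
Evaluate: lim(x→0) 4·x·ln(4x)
This is a 0·∞ indeterminate form.

Rewrite 0·∞ as a quotient (0/0 or ∞/∞ form), then apply L'Hôpital's rule:
  lim(x→0) 4·x·ln(4x) = 0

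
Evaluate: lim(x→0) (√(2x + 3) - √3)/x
This is a standard limit.

Factor or rationalize the expression:
  lim(x→0) (√(2x + 3) - √3)/x = sqrt(3)/3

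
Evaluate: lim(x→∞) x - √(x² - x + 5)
This is an ∞-∞ indeterminate form.

Combine fractions or rationalize to convert ∞-∞ to 0/0 form:
  lim(x→∞) x - √(x² - x + 5) = 1/2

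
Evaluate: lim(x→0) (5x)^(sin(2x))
This is an exponential indeterminate form.

For exponential indeterminate forms, take the natural log:
  Let L = lim(x→0) (5x)^(sin(2x))
  Then ln(L) = lim(x→0) [exponent × ln(base)]
  Evaluate using L'Hôpital or standard limits, then exponentiate.
  L = 1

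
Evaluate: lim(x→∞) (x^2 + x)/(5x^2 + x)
This is an ∞/∞ indeterminate form.

Apply L'Hôpital's rule: differentiate numerator and denominator separately.
  f(x) = x^2 + x   ⇒   f'(x) = 2·x + 1
  g(x) = 5·x^2 + x   ⇒   g'(x) = 10·x + 1
  lim(x→∞) f'(x)/g'(x) = lim(x→∞) (2·x + 1)/(10·x + 1)
  = 1/5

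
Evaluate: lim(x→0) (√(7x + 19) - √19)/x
This is a standard limit.

Factor or rationalize the expression:
  lim(x→0) (√(7x + 19) - √19)/x = 7·sqrt(19)/38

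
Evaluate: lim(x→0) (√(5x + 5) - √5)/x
This is a standard limit.

Factor or rationalize the expression:
  lim(x→0) (√(5x + 5) - √5)/x = sqrt(5)/2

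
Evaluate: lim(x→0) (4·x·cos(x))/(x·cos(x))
This is a 0/0 indeterminate form.

Apply L'Hôpital's rule: differentiate numerator and denominator separately.
  f(x) = 4·x·cos(x)   ⇒   f'(x) = -4·x·sin(x) + 4·cos(x)
  g(x) = x·cos(x)   ⇒   g'(x) = -x·sin(x) + cos(x)
  lim(x→0) f'(x)/g'(x) = lim(x→0) (-4·x·sin(x) + 4·cos(x))/(-x·sin(x) + cos(x))
  = 4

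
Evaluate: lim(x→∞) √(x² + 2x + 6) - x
This is an ∞-∞ indeterminate form.

Combine fractions or rationalize to convert ∞-∞ to 0/0 form:
  lim(x→∞) √(x² + 2x + 6) - x = 1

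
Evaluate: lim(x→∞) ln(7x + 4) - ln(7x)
This is an ∞-∞ indeterminate form.

Combine fractions or rationalize to convert ∞-∞ to 0/0 form:
  lim(x→∞) ln(7x + 4) - ln(7x) = 0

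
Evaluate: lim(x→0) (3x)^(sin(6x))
This is an exponential indeterminate form.

For exponential indeterminate forms, take the natural log:
  Let L = lim(x→0) (3x)^(sin(6x))
  Then ln(L) = lim(x→0) [exponent × ln(base)]
  Evaluate using L'Hôpital or standard limits, then exponentiate.
  L = 1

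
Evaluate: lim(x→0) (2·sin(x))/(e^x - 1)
This is a 0/0 indeterminate form.

Apply L'Hôpital's rule: differentiate numerator and denominator separately.
  f(x) = 2·sin(x)   ⇒   f'(x) = 2·cos(x)
  g(x) = e^(x) - 1   ⇒   g'(x) = e^(x)
  lim(x→0) f'(x)/g'(x) = lim(x→0) (2·cos(x))/(e^(x))
  = 2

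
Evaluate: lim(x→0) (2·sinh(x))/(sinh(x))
This is a 0/0 indeterminate form.

Apply L'Hôpital's rule: differentiate numerator and denominator separately.
  f(x) = 2·sinh(x)   ⇒   f'(x) = 2·cosh(x)
  g(x) = sinh(x)   ⇒   g'(x) = cosh(x)
  lim(x→0) f'(x)/g'(x) = lim(x→0) (2·cosh(x))/(cosh(x))
  = 2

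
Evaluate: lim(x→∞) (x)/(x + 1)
This is an ∞/∞ indeterminate form.

Apply L'Hôpital's rule: differentiate numerator and denominator separately.
  f(x) = x   ⇒   f'(x) = 1
  g(x) = x + 1   ⇒   g'(x) = 1
  lim(x→∞) f'(x)/g'(x) = lim(x→∞) (1)/(1)
  = 1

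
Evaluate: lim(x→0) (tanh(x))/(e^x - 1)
This is a 0/0 indeterminate form.

Apply L'Hôpital's rule: differentiate numerator and denominator separately.
  f(x) = tanh(x)   ⇒   f'(x) = 1 - tanh(x)^2
  g(x) = e^(x) - 1   ⇒   g'(x) = e^(x)
  lim(x→0) f'(x)/g'(x) = lim(x→0) (1 - tanh(x)^2)/(e^(x))
  = 1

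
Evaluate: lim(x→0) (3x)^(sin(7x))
This is an exponential indeterminate form.

For exponential indeterminate forms, take the natural log:
  Let L = lim(x→0) (3x)^(sin(7x))
  Then ln(L) = lim(x→0) [exponent × ln(base)]
  Evaluate using L'Hôpital or standard limits, then exponentiate.
  L = 1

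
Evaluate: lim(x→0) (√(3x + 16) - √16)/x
This is a standard limit.

Factor or rationalize the expression:
  lim(x→0) (√(3x + 16) - √16)/x = 3/8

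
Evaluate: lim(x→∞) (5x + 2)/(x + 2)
This is an ∞/∞ indeterminate form.

Apply L'Hôpital's rule: differentiate numerator and denominator separately.
  f(x) = 5·x + 2   ⇒   f'(x) = 5
  g(x) = x + 2   ⇒   g'(x) = 1
  lim(x→∞) f'(x)/g'(x) = lim(x→∞) (5)/(1)
  = 5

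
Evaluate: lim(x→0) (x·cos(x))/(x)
This is a 0/0 indeterminate form.

Apply L'Hôpital's rule: differentiate numerator and denominator separately.
  f(x) = x·cos(x)   ⇒   f'(x) = -x·sin(x) + cos(x)
  g(x) = x   ⇒   g'(x) = 1
  lim(x→0) f'(x)/g'(x) = lim(x→0) (-x·sin(x) + cos(x))/(1)
  = 1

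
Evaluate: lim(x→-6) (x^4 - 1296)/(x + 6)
This is a standard limit.

Factor or rationalize the expression:
  lim(x→-6) (x^4 - 1296)/(x + 6) = -864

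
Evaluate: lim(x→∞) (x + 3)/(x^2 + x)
This is an ∞/∞ indeterminate form.

Apply L'Hôpital's rule: differentiate numerator and denominator separately.
  f(x) = x + 3   ⇒   f'(x) = 1
  g(x) = x^2 + x   ⇒   g'(x) = 2·x + 1
  lim(x→∞) f'(x)/g'(x) = lim(x→∞) (1)/(2·x + 1)
  = 0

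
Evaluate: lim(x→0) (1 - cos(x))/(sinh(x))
This is a 0/0 indeterminate form.

Apply L'Hôpital's rule: differentiate numerator and denominator separately.
  f(x) = 1 - cos(x)   ⇒   f'(x) = sin(x)
  g(x) = sinh(x)   ⇒   g'(x) = cosh(x)
  lim(x→0) f'(x)/g'(x) = lim(x→0) (sin(x))/(cosh(x))
  = 0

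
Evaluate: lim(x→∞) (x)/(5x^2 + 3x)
This is an ∞/∞ indeterminate form.

Apply L'Hôpital's rule: differentiate numerator and denominator separately.
  f(x) = x   ⇒   f'(x) = 1
  g(x) = 5·x^2 + 3·x   ⇒   g'(x) = 10·x + 3
  lim(x→∞) f'(x)/g'(x) = lim(x→∞) (1)/(10·x + 3)
  = 0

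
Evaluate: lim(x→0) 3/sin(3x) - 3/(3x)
This is an ∞-∞ indeterminate form.

Combine fractions or rationalize to convert ∞-∞ to 0/0 form:
  lim(x→0) 3/sin(3x) - 3/(3x) = 0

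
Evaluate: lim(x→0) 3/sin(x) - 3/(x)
This is an ∞-∞ indeterminate form.

Combine fractions or rationalize to convert ∞-∞ to 0/0 form:
  lim(x→0) 3/sin(x) - 3/(x) = 0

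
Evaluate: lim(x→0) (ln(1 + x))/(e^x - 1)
This is a 0/0 indeterminate form.

Apply L'Hôpital's rule: differentiate numerator and denominator separately.
  f(x) = ln(x + 1)   ⇒   f'(x) = 1/(x + 1)
  g(x) = e^(x) - 1   ⇒   g'(x) = e^(x)
  lim(x→0) f'(x)/g'(x) = lim(x→0) (1/(x + 1))/(e^(x))
  = 1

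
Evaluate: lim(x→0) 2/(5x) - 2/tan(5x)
This is an ∞-∞ indeterminate form.

Combine fractions or rationalize to convert ∞-∞ to 0/0 form:
  lim(x→0) 2/(5x) - 2/tan(5x) = 0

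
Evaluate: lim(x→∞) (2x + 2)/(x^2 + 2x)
This is an ∞/∞ indeterminate form.

Apply L'Hôpital's rule: differentiate numerator and denominator separately.
  f(x) = 2·x + 2   ⇒   f'(x) = 2
  g(x) = x^2 + 2·x   ⇒   g'(x) = 2·x + 2
  lim(x→∞) f'(x)/g'(x) = lim(x→∞) (2)/(2·x + 2)
  = 0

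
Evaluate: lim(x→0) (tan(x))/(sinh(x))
This is a 0/0 indeterminate form.

Apply L'Hôpital's rule: differentiate numerator and denominator separately.
  f(x) = tan(x)   ⇒   f'(x) = tan(x)^2 + 1
  g(x) = sinh(x)   ⇒   g'(x) = cosh(x)
  lim(x→0) f'(x)/g'(x) = lim(x→0) (tan(x)^2 + 1)/(cosh(x))
  = 1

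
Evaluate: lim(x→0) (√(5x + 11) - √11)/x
This is a standard limit.

Factor or rationalize the expression:
  lim(x→0) (√(5x + 11) - √11)/x = 5·sqrt(11)/22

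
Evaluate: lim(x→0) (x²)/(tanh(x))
This is a 0/0 indeterminate form.

Apply L'Hôpital's rule: differentiate numerator and denominator separately.
  f(x) = x^2   ⇒   f'(x) = 2·x
  g(x) = tanh(x)   ⇒   g'(x) = 1 - tanh(x)^2
  lim(x→0) f'(x)/g'(x) = lim(x→0) (2·x)/(1 - tanh(x)^2)
  = 0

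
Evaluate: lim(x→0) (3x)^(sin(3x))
This is an exponential indeterminate form.

For exponential indeterminate forms, take the natural log:
  Let L = lim(x→0) (3x)^(sin(3x))
  Then ln(L) = lim(x→0) [exponent × ln(base)]
  Evaluate using L'Hôpital or standard limits, then exponentiate.
  L = 1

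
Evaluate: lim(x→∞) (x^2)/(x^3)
This is an ∞/∞ indeterminate form.

Apply L'Hôpital's rule: differentiate numerator and denominator separately.
  f(x) = x^2   ⇒   f'(x) = 2·x
  g(x) = x^3   ⇒   g'(x) = 3·x^2
  lim(x→∞) f'(x)/g'(x) = lim(x→∞) (2·x)/(3·x^2)
  = 0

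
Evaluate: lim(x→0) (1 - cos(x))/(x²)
This is a 0/0 indeterminate form.

Apply L'Hôpital's rule: differentiate numerator and denominator separately.
  f(x) = 1 - cos(x)   ⇒   f'(x) = sin(x)
  g(x) = x^2   ⇒   g'(x) = 2·x
  lim(x→0) f'(x)/g'(x) = lim(x→0) (sin(x))/(2·x)
  = 1/2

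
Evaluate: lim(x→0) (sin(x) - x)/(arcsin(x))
This is a 0/0 indeterminate form.

Apply L'Hôpital's rule: differentiate numerator and denominator separately.
  f(x) = -x + sin(x)   ⇒   f'(x) = cos(x) - 1
  g(x) = asin(x)   ⇒   g'(x) = 1/sqrt(1 - x^2)
  lim(x→0) f'(x)/g'(x) = lim(x→0) (cos(x) - 1)/(1/sqrt(1 - x^2))
  = 0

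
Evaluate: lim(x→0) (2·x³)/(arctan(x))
This is a 0/0 indeterminate form.

Apply L'Hôpital's rule: differentiate numerator and denominator separately.
  f(x) = 2·x^3   ⇒   f'(x) = 6·x^2
  g(x) = atan(x)   ⇒   g'(x) = 1/(x^2 + 1)
  lim(x→0) f'(x)/g'(x) = lim(x→0) (6·x^2)/(1/(x^2 + 1))
  = 0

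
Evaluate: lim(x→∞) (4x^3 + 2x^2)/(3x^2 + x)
This is an ∞/∞ indeterminate form.

Apply L'Hôpital's rule: differentiate numerator and denominator separately.
  f(x) = 4·x^3 + 2·x^2   ⇒   f'(x) = 12·x^2 + 4·x
  g(x) = 3·x^2 + x   ⇒   g'(x) = 6·x + 1
  lim(x→∞) f'(x)/g'(x) = lim(x→∞) (12·x^2 + 4·x)/(6·x + 1)
  = ∞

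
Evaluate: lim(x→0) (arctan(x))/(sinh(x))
This is a 0/0 indeterminate form.

Apply L'Hôpital's rule: differentiate numerator and denominator separately.
  f(x) = atan(x)   ⇒   f'(x) = 1/(x^2 + 1)
  g(x) = sinh(x)   ⇒   g'(x) = cosh(x)
  lim(x→0) f'(x)/g'(x) = lim(x→0) (1/(x^2 + 1))/(cosh(x))
  = 1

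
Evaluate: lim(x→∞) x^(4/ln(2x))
This is an exponential indeterminate form.

For exponential indeterminate forms, take the natural log:
  Let L = lim(x→∞) x^(4/ln(2x))
  Then ln(L) = lim(x→∞) [exponent × ln(base)]
  Evaluate using L'Hôpital or standard limits, then exponentiate.
  L = e^(4)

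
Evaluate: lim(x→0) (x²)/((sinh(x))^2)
This is a 0/0 indeterminate form.

Apply L'Hôpital's rule: differentiate numerator and denominator separately.
  f(x) = x^2   ⇒   f'(x) = 2·x
  g(x) = sinh(x)^2   ⇒   g'(x) = 2·sinh(x)·cosh(x)
  lim(x→0) f'(x)/g'(x) = lim(x→0) (2·x)/(2·sinh(x)·cosh(x))
  = 1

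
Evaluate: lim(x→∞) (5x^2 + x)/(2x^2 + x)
This is an ∞/∞ indeterminate form.

Apply L'Hôpital's rule: differentiate numerator and denominator separately.
  f(x) = 5·x^2 + x   ⇒   f'(x) = 10·x + 1
  g(x) = 2·x^2 + x   ⇒   g'(x) = 4·x + 1
  lim(x→∞) f'(x)/g'(x) = lim(x→∞) (10·x + 1)/(4·x + 1)
  = 5/2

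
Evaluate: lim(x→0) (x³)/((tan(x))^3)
This is a 0/0 indeterminate form.

Apply L'Hôpital's rule: differentiate numerator and denominator separately.
  f(x) = x^3   ⇒   f'(x) = 3·x^2
  g(x) = tan(x)^3   ⇒   g'(x) = (3·tan(x)^2 + 3)·tan(x)^2
  lim(x→0) f'(x)/g'(x) = lim(x→0) (3·x^2)/((3·tan(x)^2 + 3)·tan(x)^2)
  = 1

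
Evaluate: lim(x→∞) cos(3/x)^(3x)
This is an exponential indeterminate form.

For exponential indeterminate forms, take the natural log:
  Let L = lim(x→∞) cos(3/x)^(3x)
  Then ln(L) = lim(x→∞) [exponent × ln(base)]
  Evaluate using L'Hôpital or standard limits, then exponentiate.
  L = 1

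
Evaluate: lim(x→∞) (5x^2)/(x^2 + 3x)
This is an ∞/∞ indeterminate form.

Apply L'Hôpital's rule: differentiate numerator and denominator separately.
  f(x) = 5·x^2   ⇒   f'(x) = 10·x
  g(x) = x^2 + 3·x   ⇒   g'(x) = 2·x + 3
  lim(x→∞) f'(x)/g'(x) = lim(x→∞) (10·x)/(2·x + 3)
  = 5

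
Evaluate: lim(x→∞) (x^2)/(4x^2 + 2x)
This is an ∞/∞ indeterminate form.

Apply L'Hôpital's rule: differentiate numerator and denominator separately.
  f(x) = x^2   ⇒   f'(x) = 2·x
  g(x) = 4·x^2 + 2·x   ⇒   g'(x) = 8·x + 2
  lim(x→∞) f'(x)/g'(x) = lim(x→∞) (2·x)/(8·x + 2)
  = 1/4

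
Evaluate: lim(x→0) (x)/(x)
This is a 0/0 indeterminate form.

Apply L'Hôpital's rule: differentiate numerator and denominator separately.
  f(x) = x   ⇒   f'(x) = 1
  g(x) = x   ⇒   g'(x) = 1
  lim(x→0) f'(x)/g'(x) = lim(x→0) (1)/(1)
  = 1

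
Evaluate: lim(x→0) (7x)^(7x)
This is an exponential indeterminate form.

For exponential indeterminate forms, take the natural log:
  Let L = lim(x→0) (7x)^(7x)
  Then ln(L) = lim(x→0) [exponent × ln(base)]
  Evaluate using L'Hôpital or standard limits, then exponentiate.
  L = 1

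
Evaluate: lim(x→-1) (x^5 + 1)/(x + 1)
This is a standard limit.

Factor or rationalize the expression:
  lim(x→-1) (x^5 + 1)/(x + 1) = 5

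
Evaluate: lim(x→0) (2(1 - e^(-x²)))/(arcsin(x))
This is a 0/0 indeterminate form.

Apply L'Hôpital's rule: differentiate numerator and denominator separately.
  f(x) = 2 - 2·e^(-x^2)   ⇒   f'(x) = 4·x·e^(-x^2)
  g(x) = asin(x)   ⇒   g'(x) = 1/sqrt(1 - x^2)
  lim(x→0) f'(x)/g'(x) = lim(x→0) (4·x·e^(-x^2))/(1/sqrt(1 - x^2))
  = 0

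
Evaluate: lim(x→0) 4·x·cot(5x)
This is a 0·∞ indeterminate form.

Rewrite 0·∞ as a quotient (0/0 or ∞/∞ form), then apply L'Hôpital's rule:
  lim(x→0) 4·x·cot(5x) = 4/5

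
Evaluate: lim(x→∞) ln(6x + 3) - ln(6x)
This is an ∞-∞ indeterminate form.

Combine fractions or rationalize to convert ∞-∞ to 0/0 form:
  lim(x→∞) ln(6x + 3) - ln(6x) = 0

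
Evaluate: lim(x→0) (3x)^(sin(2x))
This is an exponential indeterminate form.

For exponential indeterminate forms, take the natural log:
  Let L = lim(x→0) (3x)^(sin(2x))
  Then ln(L) = lim(x→0) [exponent × ln(base)]
  Evaluate using L'Hôpital or standard limits, then exponentiate.
  L = 1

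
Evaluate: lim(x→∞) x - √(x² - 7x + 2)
This is an ∞-∞ indeterminate form.

Combine fractions or rationalize to convert ∞-∞ to 0/0 form:
  lim(x→∞) x - √(x² - 7x + 2) = 7/2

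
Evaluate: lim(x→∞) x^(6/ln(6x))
This is an exponential indeterminate form.

For exponential indeterminate forms, take the natural log:
  Let L = lim(x→∞) x^(6/ln(6x))
  Then ln(L) = lim(x→∞) [exponent × ln(base)]
  Evaluate using L'Hôpital or standard limits, then exponentiate.
  L = e^(6)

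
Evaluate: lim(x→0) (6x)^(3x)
This is an exponential indeterminate form.

For exponential indeterminate forms, take the natural log:
  Let L = lim(x→0) (6x)^(3x)
  Then ln(L) = lim(x→0) [exponent × ln(base)]
  Evaluate using L'Hôpital or standard limits, then exponentiate.
  L = 1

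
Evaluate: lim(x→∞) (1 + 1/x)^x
This is an exponential indeterminate form.

For exponential indeterminate forms, take the natural log:
  Let L = lim(x→∞) (1 + 1/x)^x
  Then ln(L) = lim(x→∞) [exponent × ln(base)]
  Evaluate using L'Hôpital or standard limits, then exponentiate.
  L = e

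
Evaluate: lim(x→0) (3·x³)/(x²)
This is a 0/0 indeterminate form.

Apply L'Hôpital's rule: differentiate numerator and denominator separately.
  f(x) = 3·x^3   ⇒   f'(x) = 9·x^2
  g(x) = x^2   ⇒   g'(x) = 2·x
  lim(x→0) f'(x)/g'(x) = lim(x→0) (9·x^2)/(2·x)
  = 0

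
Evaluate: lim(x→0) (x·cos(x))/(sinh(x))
This is a 0/0 indeterminate form.

Apply L'Hôpital's rule: differentiate numerator and denominator separately.
  f(x) = x·cos(x)   ⇒   f'(x) = -x·sin(x) + cos(x)
  g(x) = sinh(x)   ⇒   g'(x) = cosh(x)
  lim(x→0) f'(x)/g'(x) = lim(x→0) (-x·sin(x) + cos(x))/(cosh(x))
  = 1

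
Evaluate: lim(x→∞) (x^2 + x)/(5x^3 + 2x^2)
This is an ∞/∞ indeterminate form.

Apply L'Hôpital's rule: differentiate numerator and denominator separately.
  f(x) = x^2 + x   ⇒   f'(x) = 2·x + 1
  g(x) = 5·x^3 + 2·x^2   ⇒   g'(x) = 15·x^2 + 4·x
  lim(x→∞) f'(x)/g'(x) = lim(x→∞) (2·x + 1)/(15·x^2 + 4·x)
  = 0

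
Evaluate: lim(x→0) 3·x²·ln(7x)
This is a 0·∞ indeterminate form.

Rewrite 0·∞ as a quotient (0/0 or ∞/∞ form), then apply L'Hôpital's rule:
  lim(x→0) 3·x²·ln(7x) = 0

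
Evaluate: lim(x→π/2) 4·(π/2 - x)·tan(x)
This is a 0·∞ indeterminate form.

Rewrite 0·∞ as a quotient (0/0 or ∞/∞ form), then apply L'Hôpital's rule:
  lim(x→π/2) 4·(π/2 - x)·tan(x) = 4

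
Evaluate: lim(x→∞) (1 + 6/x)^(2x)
This is an exponential indeterminate form.

For exponential indeterminate forms, take the natural log:
  Let L = lim(x→∞) (1 + 6/x)^(2x)
  Then ln(L) = lim(x→∞) [exponent × ln(base)]
  Evaluate using L'Hôpital or standard limits, then exponentiate.
  L = e^(12)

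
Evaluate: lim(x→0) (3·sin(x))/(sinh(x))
This is a 0/0 indeterminate form.

Apply L'Hôpital's rule: differentiate numerator and denominator separately.
  f(x) = 3·sin(x)   ⇒   f'(x) = 3·cos(x)
  g(x) = sinh(x)   ⇒   g'(x) = cosh(x)
  lim(x→0) f'(x)/g'(x) = lim(x→0) (3·cos(x))/(cosh(x))
  = 3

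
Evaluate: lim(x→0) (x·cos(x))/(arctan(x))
This is a 0/0 indeterminate form.

Apply L'Hôpital's rule: differentiate numerator and denominator separately.
  f(x) = x·cos(x)   ⇒   f'(x) = -x·sin(x) + cos(x)
  g(x) = atan(x)   ⇒   g'(x) = 1/(x^2 + 1)
  lim(x→0) f'(x)/g'(x) = lim(x→0) (-x·sin(x) + cos(x))/(1/(x^2 + 1))
  = 1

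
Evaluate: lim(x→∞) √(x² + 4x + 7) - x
This is an ∞-∞ indeterminate form.

Combine fractions or rationalize to convert ∞-∞ to 0/0 form:
  lim(x→∞) √(x² + 4x + 7) - x = 2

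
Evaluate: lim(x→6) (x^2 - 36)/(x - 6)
This is a standard limit.

Factor or rationalize the expression:
  lim(x→6) (x^2 - 36)/(x - 6) = 12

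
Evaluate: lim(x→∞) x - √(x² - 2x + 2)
This is an ∞-∞ indeterminate form.

Combine fractions or rationalize to convert ∞-∞ to 0/0 form:
  lim(x→∞) x - √(x² - 2x + 2) = 1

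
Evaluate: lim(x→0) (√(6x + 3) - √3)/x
This is a standard limit.

Factor or rationalize the expression:
  lim(x→0) (√(6x + 3) - √3)/x = sqrt(3)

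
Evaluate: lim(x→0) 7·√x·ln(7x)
This is a 0·∞ indeterminate form.

Rewrite 0·∞ as a quotient (0/0 or ∞/∞ form), then apply L'Hôpital's rule:
  lim(x→0) 7·√x·ln(7x) = 0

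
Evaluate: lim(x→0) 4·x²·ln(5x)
This is a 0·∞ indeterminate form.

Rewrite 0·∞ as a quotient (0/0 or ∞/∞ form), then apply L'Hôpital's rule:
  lim(x→0) 4·x²·ln(5x) = 0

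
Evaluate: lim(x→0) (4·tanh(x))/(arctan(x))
This is a 0/0 indeterminate form.

Apply L'Hôpital's rule: differentiate numerator and denominator separately.
  f(x) = 4·tanh(x)   ⇒   f'(x) = 4 - 4·tanh(x)^2
  g(x) = atan(x)   ⇒   g'(x) = 1/(x^2 + 1)
  lim(x→0) f'(x)/g'(x) = lim(x→0) (4 - 4·tanh(x)^2)/(1/(x^2 + 1))
  = 4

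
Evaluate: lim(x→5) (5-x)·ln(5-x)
This is a 0·∞ indeterminate form.

Rewrite 0·∞ as a quotient (0/0 or ∞/∞ form), then apply L'Hôpital's rule:
  lim(x→5) (5-x)·ln(5-x) = 0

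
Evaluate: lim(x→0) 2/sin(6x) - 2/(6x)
This is an ∞-∞ indeterminate form.

Combine fractions or rationalize to convert ∞-∞ to 0/0 form:
  lim(x→0) 2/sin(6x) - 2/(6x) = 0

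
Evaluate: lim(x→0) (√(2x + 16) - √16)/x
This is a standard limit.

Factor or rationalize the expression:
  lim(x→0) (√(2x + 16) - √16)/x = 1/4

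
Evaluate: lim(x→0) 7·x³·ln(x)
This is a 0·∞ indeterminate form.

Rewrite 0·∞ as a quotient (0/0 or ∞/∞ form), then apply L'Hôpital's rule:
  lim(x→0) 7·x³·ln(x) = 0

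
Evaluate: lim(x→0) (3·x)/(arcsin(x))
This is a 0/0 indeterminate form.

Apply L'Hôpital's rule: differentiate numerator and denominator separately.
  f(x) = 3·x   ⇒   f'(x) = 3
  g(x) = asin(x)   ⇒   g'(x) = 1/sqrt(1 - x^2)
  lim(x→0) f'(x)/g'(x) = lim(x→0) (3)/(1/sqrt(1 - x^2))
  = 3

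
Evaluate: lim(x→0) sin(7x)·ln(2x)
This is a 0·∞ indeterminate form.

Rewrite 0·∞ as a quotient (0/0 or ∞/∞ form), then apply L'Hôpital's rule:
  lim(x→0) sin(7x)·ln(2x) = 0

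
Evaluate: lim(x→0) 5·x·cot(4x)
This is a 0·∞ indeterminate form.

Rewrite 0·∞ as a quotient (0/0 or ∞/∞ form), then apply L'Hôpital's rule:
  lim(x→0) 5·x·cot(4x) = 5/4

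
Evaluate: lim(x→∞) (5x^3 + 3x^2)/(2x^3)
This is an ∞/∞ indeterminate form.

Apply L'Hôpital's rule: differentiate numerator and denominator separately.
  f(x) = 5·x^3 + 3·x^2   ⇒   f'(x) = 15·x^2 + 6·x
  g(x) = 2·x^3   ⇒   g'(x) = 6·x^2
  lim(x→∞) f'(x)/g'(x) = lim(x→∞) (15·x^2 + 6·x)/(6·x^2)
  = 5/2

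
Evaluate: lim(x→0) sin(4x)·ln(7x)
This is a 0·∞ indeterminate form.

Rewrite 0·∞ as a quotient (0/0 or ∞/∞ form), then apply L'Hôpital's rule:
  lim(x→0) sin(4x)·ln(7x) = 0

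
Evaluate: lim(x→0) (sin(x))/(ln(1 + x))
This is a 0/0 indeterminate form.

Apply L'Hôpital's rule: differentiate numerator and denominator separately.
  f(x) = sin(x)   ⇒   f'(x) = cos(x)
  g(x) = ln(x + 1)   ⇒   g'(x) = 1/(x + 1)
  lim(x→0) f'(x)/g'(x) = lim(x→0) (cos(x))/(1/(x + 1))
  = 1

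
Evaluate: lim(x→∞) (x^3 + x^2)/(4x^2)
This is an ∞/∞ indeterminate form.

Apply L'Hôpital's rule: differentiate numerator and denominator separately.
  f(x) = x^3 + x^2   ⇒   f'(x) = 3·x^2 + 2·x
  g(x) = 4·x^2   ⇒   g'(x) = 8·x
  lim(x→∞) f'(x)/g'(x) = lim(x→∞) (3·x^2 + 2·x)/(8·x)
  = ∞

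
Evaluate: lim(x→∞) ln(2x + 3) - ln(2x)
This is an ∞-∞ indeterminate form.

Combine fractions or rationalize to convert ∞-∞ to 0/0 form:
  lim(x→∞) ln(2x + 3) - ln(2x) = 0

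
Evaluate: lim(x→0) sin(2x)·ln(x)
This is a 0·∞ indeterminate form.

Rewrite 0·∞ as a quotient (0/0 or ∞/∞ form), then apply L'Hôpital's rule:
  lim(x→0) sin(2x)·ln(x) = 0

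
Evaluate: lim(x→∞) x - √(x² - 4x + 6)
This is an ∞-∞ indeterminate form.

Combine fractions or rationalize to convert ∞-∞ to 0/0 form:
  lim(x→∞) x - √(x² - 4x + 6) = 2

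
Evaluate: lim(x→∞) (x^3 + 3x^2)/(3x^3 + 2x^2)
This is an ∞/∞ indeterminate form.

Apply L'Hôpital's rule: differentiate numerator and denominator separately.
  f(x) = x^3 + 3·x^2   ⇒   f'(x) = 3·x^2 + 6·x
  g(x) = 3·x^3 + 2·x^2   ⇒   g'(x) = 9·x^2 + 4·x
  lim(x→∞) f'(x)/g'(x) = lim(x→∞) (3·x^2 + 6·x)/(9·x^2 + 4·x)
  = 1/3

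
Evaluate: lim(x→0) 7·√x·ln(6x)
This is a 0·∞ indeterminate form.

Rewrite 0·∞ as a quotient (0/0 or ∞/∞ form), then apply L'Hôpital's rule:
  lim(x→0) 7·√x·ln(6x) = 0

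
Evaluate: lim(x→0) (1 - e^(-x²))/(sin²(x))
This is a 0/0 indeterminate form.

Apply L'Hôpital's rule: differentiate numerator and denominator separately.
  f(x) = 1 - e^(-x^2)   ⇒   f'(x) = 2·x·e^(-x^2)
  g(x) = sin(x)^2   ⇒   g'(x) = 2·sin(x)·cos(x)
  lim(x→0) f'(x)/g'(x) = lim(x→0) (2·x·e^(-x^2))/(2·sin(x)·cos(x))
  = 1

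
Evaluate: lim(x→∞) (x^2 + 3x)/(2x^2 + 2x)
This is an ∞/∞ indeterminate form.

Apply L'Hôpital's rule: differentiate numerator and denominator separately.
  f(x) = x^2 + 3·x   ⇒   f'(x) = 2·x + 3
  g(x) = 2·x^2 + 2·x   ⇒   g'(x) = 4·x + 2
  lim(x→∞) f'(x)/g'(x) = lim(x→∞) (2·x + 3)/(4·x + 2)
  = 1/2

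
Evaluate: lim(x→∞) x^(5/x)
This is an exponential indeterminate form.

For exponential indeterminate forms, take the natural log:
  Let L = lim(x→∞) x^(5/x)
  Then ln(L) = lim(x→∞) [exponent × ln(base)]
  Evaluate using L'Hôpital or standard limits, then exponentiate.
  L = 1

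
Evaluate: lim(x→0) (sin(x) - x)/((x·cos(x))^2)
This is a 0/0 indeterminate form.

Apply L'Hôpital's rule: differentiate numerator and denominator separately.
  f(x) = -x + sin(x)   ⇒   f'(x) = cos(x) - 1
  g(x) = x^2·cos(x)^2   ⇒   g'(x) = -2·x^2·sin(x)·cos(x) + 2·x·cos(x)^2
  lim(x→0) f'(x)/g'(x) = lim(x→0) (cos(x) - 1)/(-2·x^2·sin(x)·cos(x) + 2·x·cos(x)^2)
  = 0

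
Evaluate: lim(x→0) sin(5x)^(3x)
This is an exponential indeterminate form.

For exponential indeterminate forms, take the natural log:
  Let L = lim(x→0) sin(5x)^(3x)
  Then ln(L) = lim(x→0) [exponent × ln(base)]
  Evaluate using L'Hôpital or standard limits, then exponentiate.
  L = 1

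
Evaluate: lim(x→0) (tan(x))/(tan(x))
This is a 0/0 indeterminate form.

Apply L'Hôpital's rule: differentiate numerator and denominator separately.
  f(x) = tan(x)   ⇒   f'(x) = tan(x)^2 + 1
  g(x) = tan(x)   ⇒   g'(x) = tan(x)^2 + 1
  lim(x→0) f'(x)/g'(x) = lim(x→0) (tan(x)^2 + 1)/(tan(x)^2 + 1)
  = 1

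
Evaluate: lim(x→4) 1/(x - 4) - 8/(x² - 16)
This is an ∞-∞ indeterminate form.

Combine fractions or rationalize to convert ∞-∞ to 0/0 form:
  lim(x→4) 1/(x - 4) - 8/(x² - 16) = 1/8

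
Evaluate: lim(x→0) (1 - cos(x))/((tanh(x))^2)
This is a 0/0 indeterminate form.

Apply L'Hôpital's rule: differentiate numerator and denominator separately.
  f(x) = 1 - cos(x)   ⇒   f'(x) = sin(x)
  g(x) = tanh(x)^2   ⇒   g'(x) = (2 - 2·tanh(x)^2)·tanh(x)
  lim(x→0) f'(x)/g'(x) = lim(x→0) (sin(x))/((2 - 2·tanh(x)^2)·tanh(x))
  = 1/2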